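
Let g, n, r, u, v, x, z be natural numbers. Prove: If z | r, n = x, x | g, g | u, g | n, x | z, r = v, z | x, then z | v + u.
From r = v and z | r, z | v. n = x and g | n, thus g | x. Since x | g, g = x. Since x | z and z | x, x = z. Since g = x, g = z. Since g | u, z | u. Since z | v, z | v + u.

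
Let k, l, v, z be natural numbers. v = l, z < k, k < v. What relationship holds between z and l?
z < l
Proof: From v = l and k < v, k < l. z < k, so z < l.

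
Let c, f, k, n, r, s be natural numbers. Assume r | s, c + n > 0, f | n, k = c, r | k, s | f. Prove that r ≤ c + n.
k = c and r | k, so r | c. Because s | f and f | n, s | n. r | s, so r | n. From r | c, r | c + n. c + n > 0, so r ≤ c + n.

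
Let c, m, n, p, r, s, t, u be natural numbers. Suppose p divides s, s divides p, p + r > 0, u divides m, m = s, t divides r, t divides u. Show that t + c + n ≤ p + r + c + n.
Since s divides p and p divides s, s = p. m = s, so m = p. Since u divides m, u divides p. Since t divides u, t divides p. t divides r, so t divides p + r. p + r > 0, so t ≤ p + r. Then t + c ≤ p + r + c. Then t + c + n ≤ p + r + c + n.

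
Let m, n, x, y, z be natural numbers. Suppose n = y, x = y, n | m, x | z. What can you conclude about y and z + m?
y | z + m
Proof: x = y and x | z, thus y | z. Because n = y and n | m, y | m. Since y | z, y | z + m.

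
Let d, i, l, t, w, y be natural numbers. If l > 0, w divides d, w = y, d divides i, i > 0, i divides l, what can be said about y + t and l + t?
y + t ≤ l + t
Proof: w divides d and d divides i, so w divides i. i > 0, so w ≤ i. Since w = y, y ≤ i. i divides l and l > 0, therefore i ≤ l. Since y ≤ i, y ≤ l. Then y + t ≤ l + t.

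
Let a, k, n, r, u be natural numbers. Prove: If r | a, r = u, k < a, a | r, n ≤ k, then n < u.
Because a | r and r | a, a = r. Since k < a, k < r. From n ≤ k, n < r. Since r = u, n < u.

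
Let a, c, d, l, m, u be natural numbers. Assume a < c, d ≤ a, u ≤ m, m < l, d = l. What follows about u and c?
u < c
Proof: d = l and d ≤ a, thus l ≤ a. m < l, so m < a. Since u ≤ m, u < a. Since a < c, u < c.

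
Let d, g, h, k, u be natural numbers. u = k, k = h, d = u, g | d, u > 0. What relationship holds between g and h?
g ≤ h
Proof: Since u = k and k = h, u = h. From d = u and g | d, g | u. Since u > 0, g ≤ u. u = h, so g ≤ h.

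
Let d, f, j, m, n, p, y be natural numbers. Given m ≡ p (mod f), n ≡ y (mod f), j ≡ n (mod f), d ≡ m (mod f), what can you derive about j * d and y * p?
j * d ≡ y * p (mod f)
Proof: Since j ≡ n (mod f) and n ≡ y (mod f), j ≡ y (mod f). Since d ≡ m (mod f) and m ≡ p (mod f), d ≡ p (mod f). Combined with j ≡ y (mod f), by multiplying congruences, j * d ≡ y * p (mod f).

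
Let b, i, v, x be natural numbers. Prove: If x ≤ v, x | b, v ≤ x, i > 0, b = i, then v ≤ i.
x ≤ v and v ≤ x, so x = v. Because x | b, v | b. Because b = i, v | i. Since i > 0, v ≤ i.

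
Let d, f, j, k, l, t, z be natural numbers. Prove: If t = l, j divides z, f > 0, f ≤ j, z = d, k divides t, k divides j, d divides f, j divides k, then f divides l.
From z = d and j divides z, j divides d. d divides f, so j divides f. f > 0, so j ≤ f. Since f ≤ j, j = f. Because k divides j and j divides k, k = j. t = l and k divides t, therefore k divides l. k = j, so j divides l. Since j = f, f divides l.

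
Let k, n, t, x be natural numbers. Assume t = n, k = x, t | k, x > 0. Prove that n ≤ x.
Because k = x and t | k, t | x. x > 0, so t ≤ x. Since t = n, n ≤ x.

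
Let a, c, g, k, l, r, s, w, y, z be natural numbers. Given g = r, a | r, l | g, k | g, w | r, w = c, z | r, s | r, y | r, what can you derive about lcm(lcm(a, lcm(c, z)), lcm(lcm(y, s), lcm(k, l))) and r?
lcm(lcm(a, lcm(c, z)), lcm(lcm(y, s), lcm(k, l))) | r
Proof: w = c and w | r, so c | r. z | r, so lcm(c, z) | r. a | r, so lcm(a, lcm(c, z)) | r. y | r and s | r, so lcm(y, s) | r. k | g and l | g, thus lcm(k, l) | g. Since g = r, lcm(k, l) | r. lcm(y, s) | r, so lcm(lcm(y, s), lcm(k, l)) | r. lcm(a, lcm(c, z)) | r, so lcm(lcm(a, lcm(c, z)), lcm(lcm(y, s), lcm(k, l))) | r.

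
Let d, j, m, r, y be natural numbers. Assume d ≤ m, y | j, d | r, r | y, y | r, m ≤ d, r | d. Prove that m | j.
d ≤ m and m ≤ d, hence d = m. y | r and r | y, hence y = r. r | d and d | r, hence r = d. y = r, so y = d. Because y | j, d | j. d = m, so m | j.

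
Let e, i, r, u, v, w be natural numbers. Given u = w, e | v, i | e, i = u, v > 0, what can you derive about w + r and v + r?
w + r ≤ v + r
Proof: Since i = u and i | e, u | e. e | v, so u | v. u = w, so w | v. Since v > 0, w ≤ v. Then w + r ≤ v + r.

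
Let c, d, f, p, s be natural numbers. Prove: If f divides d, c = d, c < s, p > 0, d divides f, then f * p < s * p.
d divides f and f divides d, hence d = f. c = d, so c = f. c < s, so f < s. Using p > 0, by multiplying by a positive, f * p < s * p.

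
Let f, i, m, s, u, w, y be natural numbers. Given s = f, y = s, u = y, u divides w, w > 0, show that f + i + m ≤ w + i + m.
u = y and u divides w, hence y divides w. y = s, so s divides w. From w > 0, s ≤ w. Since s = f, f ≤ w. Then f + i ≤ w + i. Then f + i + m ≤ w + i + m.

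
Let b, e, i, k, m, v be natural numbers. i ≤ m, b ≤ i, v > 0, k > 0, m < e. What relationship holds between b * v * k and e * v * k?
b * v * k < e * v * k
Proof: b ≤ i and i ≤ m, therefore b ≤ m. m < e, so b < e. Since v > 0, b * v < e * v. Since k > 0, b * v * k < e * v * k.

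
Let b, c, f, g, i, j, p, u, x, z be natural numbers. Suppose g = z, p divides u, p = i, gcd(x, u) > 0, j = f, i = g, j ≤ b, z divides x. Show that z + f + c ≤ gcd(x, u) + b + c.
Since i = g and g = z, i = z. Since p = i, p = z. p divides u, so z divides u. Since z divides x, z divides gcd(x, u). Since gcd(x, u) > 0, z ≤ gcd(x, u). Because j = f and j ≤ b, f ≤ b. Then f + c ≤ b + c. Since z ≤ gcd(x, u), z + f + c ≤ gcd(x, u) + b + c.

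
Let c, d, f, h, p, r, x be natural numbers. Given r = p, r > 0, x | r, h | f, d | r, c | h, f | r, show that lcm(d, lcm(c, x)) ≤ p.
h | f and f | r, hence h | r. c | h, so c | r. Since x | r, lcm(c, x) | r. Since d | r, lcm(d, lcm(c, x)) | r. r > 0, so lcm(d, lcm(c, x)) ≤ r. r = p, so lcm(d, lcm(c, x)) ≤ p.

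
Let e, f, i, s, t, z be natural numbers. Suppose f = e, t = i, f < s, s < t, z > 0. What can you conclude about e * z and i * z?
e * z < i * z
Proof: f < s and s < t, therefore f < t. Since t = i, f < i. Since f = e, e < i. z > 0, so e * z < i * z.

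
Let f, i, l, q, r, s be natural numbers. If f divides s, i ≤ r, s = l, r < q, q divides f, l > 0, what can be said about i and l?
i < l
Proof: q divides f and f divides s, therefore q divides s. s = l, so q divides l. Since l > 0, q ≤ l. Since r < q, r < l. Since i ≤ r, i < l.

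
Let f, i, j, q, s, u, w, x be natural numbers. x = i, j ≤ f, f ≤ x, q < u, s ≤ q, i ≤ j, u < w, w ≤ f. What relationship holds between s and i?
s < i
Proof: From x = i and f ≤ x, f ≤ i. Since i ≤ j and j ≤ f, i ≤ f. f ≤ i, so f = i. u < w and w ≤ f, thus u < f. q < u, so q < f. f = i, so q < i. Since s ≤ q, s < i.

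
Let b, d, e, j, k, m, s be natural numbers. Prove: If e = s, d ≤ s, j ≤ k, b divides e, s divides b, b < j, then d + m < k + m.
From e = s and b divides e, b divides s. Because s divides b, s = b. d ≤ s, so d ≤ b. b < j and j ≤ k, so b < k. d ≤ b, so d < k. Then d + m < k + m.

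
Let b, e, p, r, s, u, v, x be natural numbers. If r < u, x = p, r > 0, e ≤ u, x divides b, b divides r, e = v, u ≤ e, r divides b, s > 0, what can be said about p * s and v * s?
p * s < v * s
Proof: b divides r and r divides b, therefore b = r. x divides b, so x divides r. From r > 0, x ≤ r. From x = p, p ≤ r. Since u ≤ e and e ≤ u, u = e. e = v, so u = v. r < u, so r < v. p ≤ r, so p < v. Combined with s > 0, by multiplying by a positive, p * s < v * s.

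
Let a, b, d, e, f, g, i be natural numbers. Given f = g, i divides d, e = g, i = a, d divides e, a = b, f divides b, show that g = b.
Because f = g and f divides b, g divides b. i = a and a = b, therefore i = b. i divides d and d divides e, therefore i divides e. e = g, so i divides g. i = b, so b divides g. Since g divides b, g = b.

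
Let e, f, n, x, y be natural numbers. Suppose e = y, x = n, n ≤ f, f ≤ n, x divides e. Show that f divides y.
n ≤ f and f ≤ n, hence n = f. x = n, so x = f. x divides e, so f divides e. e = y, so f divides y.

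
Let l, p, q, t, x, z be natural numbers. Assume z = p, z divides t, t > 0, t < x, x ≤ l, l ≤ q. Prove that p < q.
z divides t and t > 0, therefore z ≤ t. t < x and x ≤ l, hence t < l. Since z ≤ t, z < l. Since l ≤ q, z < q. Since z = p, p < q.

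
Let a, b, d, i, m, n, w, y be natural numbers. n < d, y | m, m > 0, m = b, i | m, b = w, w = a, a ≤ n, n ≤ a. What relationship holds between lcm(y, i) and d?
lcm(y, i) < d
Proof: Because m = b and b = w, m = w. w = a, so m = a. y | m and i | m, so lcm(y, i) | m. Because m > 0, lcm(y, i) ≤ m. From m = a, lcm(y, i) ≤ a. n ≤ a and a ≤ n, thus n = a. From n < d, a < d. Since lcm(y, i) ≤ a, lcm(y, i) < d.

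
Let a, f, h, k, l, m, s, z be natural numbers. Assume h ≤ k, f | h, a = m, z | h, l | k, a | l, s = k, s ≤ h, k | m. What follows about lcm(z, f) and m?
lcm(z, f) | m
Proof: s = k and s ≤ h, therefore k ≤ h. Since h ≤ k, h = k. Because a | l and l | k, a | k. a = m, so m | k. Since k | m, k = m. Since h = k, h = m. z | h and f | h, so lcm(z, f) | h. h = m, so lcm(z, f) | m.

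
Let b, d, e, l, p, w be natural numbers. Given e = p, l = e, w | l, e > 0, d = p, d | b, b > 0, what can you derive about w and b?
w ≤ b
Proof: l = e and w | l, thus w | e. e > 0, so w ≤ e. e = p, so w ≤ p. d = p and d | b, thus p | b. Since b > 0, p ≤ b. Since w ≤ p, w ≤ b.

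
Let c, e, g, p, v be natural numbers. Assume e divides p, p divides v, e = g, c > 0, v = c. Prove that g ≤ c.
From e = g and e divides p, g divides p. v = c and p divides v, so p divides c. Since g divides p, g divides c. Since c > 0, g ≤ c.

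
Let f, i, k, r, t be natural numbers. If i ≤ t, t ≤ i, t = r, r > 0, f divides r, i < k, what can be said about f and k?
f < k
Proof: Since f divides r and r > 0, f ≤ r. i ≤ t and t ≤ i, thus i = t. Since t = r, i = r. From i < k, r < k. Since f ≤ r, f < k.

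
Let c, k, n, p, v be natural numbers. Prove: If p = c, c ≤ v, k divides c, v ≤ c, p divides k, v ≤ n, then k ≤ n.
Because v ≤ c and c ≤ v, v = c. p = c and p divides k, thus c divides k. Since k divides c, c = k. v = c, so v = k. Since v ≤ n, k ≤ n.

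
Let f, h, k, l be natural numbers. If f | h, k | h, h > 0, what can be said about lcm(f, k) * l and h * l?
lcm(f, k) * l ≤ h * l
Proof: Because f | h and k | h, lcm(f, k) | h. Since h > 0, lcm(f, k) ≤ h. Then lcm(f, k) * l ≤ h * l.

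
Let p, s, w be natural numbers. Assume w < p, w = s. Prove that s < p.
w = s and w < p. By substitution, s < p.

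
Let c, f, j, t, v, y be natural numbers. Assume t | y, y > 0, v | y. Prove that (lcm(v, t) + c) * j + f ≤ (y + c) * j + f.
v | y and t | y, so lcm(v, t) | y. y > 0, so lcm(v, t) ≤ y. Then lcm(v, t) + c ≤ y + c. Then (lcm(v, t) + c) * j ≤ (y + c) * j. Then (lcm(v, t) + c) * j + f ≤ (y + c) * j + f.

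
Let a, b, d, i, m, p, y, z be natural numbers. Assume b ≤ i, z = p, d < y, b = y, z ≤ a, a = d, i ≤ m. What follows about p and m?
p < m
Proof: z = p and z ≤ a, so p ≤ a. Since a = d, p ≤ d. Since d < y, p < y. b ≤ i and i ≤ m, therefore b ≤ m. b = y, so y ≤ m. p < y, so p < m.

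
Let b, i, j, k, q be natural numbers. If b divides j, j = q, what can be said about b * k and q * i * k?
b * k divides q * i * k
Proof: From j = q and b divides j, b divides q. Then b divides q * i. Then b * k divides q * i * k.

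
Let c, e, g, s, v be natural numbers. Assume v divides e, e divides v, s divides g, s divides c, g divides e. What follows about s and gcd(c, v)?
s divides gcd(c, v)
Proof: e divides v and v divides e, hence e = v. g divides e, so g divides v. s divides g, so s divides v. Since s divides c, s divides gcd(c, v).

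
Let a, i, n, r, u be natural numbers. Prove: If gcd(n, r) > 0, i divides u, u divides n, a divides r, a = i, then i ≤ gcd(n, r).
From i divides u and u divides n, i divides n. a = i and a divides r, hence i divides r. Because i divides n, i divides gcd(n, r). Because gcd(n, r) > 0, i ≤ gcd(n, r).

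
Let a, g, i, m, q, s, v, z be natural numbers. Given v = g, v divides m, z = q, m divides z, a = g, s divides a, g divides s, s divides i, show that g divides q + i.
From v = g and v divides m, g divides m. Since z = q and m divides z, m divides q. g divides m, so g divides q. From a = g and s divides a, s divides g. g divides s, so s = g. s divides i, so g divides i. Since g divides q, g divides q + i.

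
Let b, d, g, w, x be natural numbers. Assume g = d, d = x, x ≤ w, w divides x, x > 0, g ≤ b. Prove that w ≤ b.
g = d and d = x, therefore g = x. w divides x and x > 0, thus w ≤ x. x ≤ w, so x = w. From g = x, g = w. g ≤ b, so w ≤ b.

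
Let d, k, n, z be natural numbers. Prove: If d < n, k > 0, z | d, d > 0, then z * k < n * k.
z | d and d > 0, therefore z ≤ d. d < n, so z < n. Since k > 0, z * k < n * k.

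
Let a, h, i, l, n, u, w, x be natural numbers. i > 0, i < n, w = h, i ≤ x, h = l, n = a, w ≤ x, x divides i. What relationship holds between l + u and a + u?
l + u < a + u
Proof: w = h and h = l, therefore w = l. x divides i and i > 0, thus x ≤ i. i ≤ x, so x = i. Since w ≤ x, w ≤ i. i < n, so w < n. w = l, so l < n. From n = a, l < a. Then l + u < a + u.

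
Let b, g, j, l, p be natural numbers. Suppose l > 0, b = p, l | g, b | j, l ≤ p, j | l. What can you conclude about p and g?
p | g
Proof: b | j and j | l, therefore b | l. l > 0, so b ≤ l. Because b = p, p ≤ l. l ≤ p, so l = p. Since l | g, p | g.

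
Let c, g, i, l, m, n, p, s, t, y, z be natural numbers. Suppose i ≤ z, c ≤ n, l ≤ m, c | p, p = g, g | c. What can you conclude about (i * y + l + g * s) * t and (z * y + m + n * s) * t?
(i * y + l + g * s) * t ≤ (z * y + m + n * s) * t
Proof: Because i ≤ z, i * y ≤ z * y. l ≤ m, so i * y + l ≤ z * y + m. Because p = g and c | p, c | g. Since g | c, c = g. Because c ≤ n, g ≤ n. Then g * s ≤ n * s. Since i * y + l ≤ z * y + m, i * y + l + g * s ≤ z * y + m + n * s. Then (i * y + l + g * s) * t ≤ (z * y + m + n * s) * t.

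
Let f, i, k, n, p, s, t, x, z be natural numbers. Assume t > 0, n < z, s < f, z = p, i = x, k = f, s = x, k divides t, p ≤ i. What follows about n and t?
n < t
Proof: From z = p and n < z, n < p. From i = x and p ≤ i, p ≤ x. s = x and s < f, so x < f. p ≤ x, so p < f. Because n < p, n < f. Because k = f and k divides t, f divides t. Because t > 0, f ≤ t. n < f, so n < t.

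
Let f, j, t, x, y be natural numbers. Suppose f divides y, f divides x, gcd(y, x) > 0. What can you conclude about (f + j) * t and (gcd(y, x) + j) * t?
(f + j) * t ≤ (gcd(y, x) + j) * t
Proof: From f divides y and f divides x, f divides gcd(y, x). gcd(y, x) > 0, so f ≤ gcd(y, x). Then f + j ≤ gcd(y, x) + j. By multiplying by a non-negative, (f + j) * t ≤ (gcd(y, x) + j) * t.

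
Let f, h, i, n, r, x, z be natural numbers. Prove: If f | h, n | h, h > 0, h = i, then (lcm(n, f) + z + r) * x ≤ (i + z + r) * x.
n | h and f | h, thus lcm(n, f) | h. Since h > 0, lcm(n, f) ≤ h. h = i, so lcm(n, f) ≤ i. Then lcm(n, f) + z ≤ i + z. Then lcm(n, f) + z + r ≤ i + z + r. Then (lcm(n, f) + z + r) * x ≤ (i + z + r) * x.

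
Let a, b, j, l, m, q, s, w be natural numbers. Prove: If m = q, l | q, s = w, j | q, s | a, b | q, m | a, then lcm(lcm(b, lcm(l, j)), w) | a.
l | q and j | q, so lcm(l, j) | q. Because b | q, lcm(b, lcm(l, j)) | q. Because m = q and m | a, q | a. Since lcm(b, lcm(l, j)) | q, lcm(b, lcm(l, j)) | a. s = w and s | a, so w | a. Since lcm(b, lcm(l, j)) | a, lcm(lcm(b, lcm(l, j)), w) | a.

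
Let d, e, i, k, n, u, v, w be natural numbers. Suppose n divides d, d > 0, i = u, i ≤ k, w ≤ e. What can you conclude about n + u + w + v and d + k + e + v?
n + u + w + v ≤ d + k + e + v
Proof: Because n divides d and d > 0, n ≤ d. Because i = u and i ≤ k, u ≤ k. Since w ≤ e, u + w ≤ k + e. Because n ≤ d, n + u + w ≤ d + k + e. Then n + u + w + v ≤ d + k + e + v.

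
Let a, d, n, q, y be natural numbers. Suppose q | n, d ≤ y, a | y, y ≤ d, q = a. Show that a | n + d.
From q = a and q | n, a | n. y ≤ d and d ≤ y, thus y = d. a | y, so a | d. a | n, so a | n + d.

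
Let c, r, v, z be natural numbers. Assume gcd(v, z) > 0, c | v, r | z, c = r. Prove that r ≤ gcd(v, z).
c = r and c | v, thus r | v. Since r | z, r | gcd(v, z). Since gcd(v, z) > 0, r ≤ gcd(v, z).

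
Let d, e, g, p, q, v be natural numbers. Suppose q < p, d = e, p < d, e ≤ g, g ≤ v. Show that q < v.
d = e and p < d, hence p < e. q < p, so q < e. From e ≤ g and g ≤ v, e ≤ v. Since q < e, q < v.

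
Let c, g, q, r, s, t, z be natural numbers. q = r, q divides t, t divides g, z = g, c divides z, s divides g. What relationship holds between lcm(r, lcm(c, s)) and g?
lcm(r, lcm(c, s)) divides g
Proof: Because q = r and q divides t, r divides t. Since t divides g, r divides g. z = g and c divides z, thus c divides g. Since s divides g, lcm(c, s) divides g. r divides g, so lcm(r, lcm(c, s)) divides g.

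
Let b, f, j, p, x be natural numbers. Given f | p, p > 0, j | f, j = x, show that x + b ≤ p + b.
j | f and f | p, therefore j | p. Since j = x, x | p. Because p > 0, x ≤ p. Then x + b ≤ p + b.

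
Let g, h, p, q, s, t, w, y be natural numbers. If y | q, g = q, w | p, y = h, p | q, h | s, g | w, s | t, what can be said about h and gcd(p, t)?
h | gcd(p, t)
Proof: Since g = q and g | w, q | w. Since w | p, q | p. p | q, so q = p. y = h and y | q, therefore h | q. q = p, so h | p. Because h | s and s | t, h | t. h | p, so h | gcd(p, t).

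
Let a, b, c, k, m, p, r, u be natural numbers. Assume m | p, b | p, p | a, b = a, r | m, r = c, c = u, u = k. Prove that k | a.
Because r = c and c = u, r = u. u = k, so r = k. b = a and b | p, thus a | p. Since p | a, p = a. From r | m and m | p, r | p. Since p = a, r | a. Since r = k, k | a.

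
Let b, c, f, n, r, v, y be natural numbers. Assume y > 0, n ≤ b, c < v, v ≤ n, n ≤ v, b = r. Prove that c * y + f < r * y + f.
v ≤ n and n ≤ v, therefore v = n. Since c < v, c < n. b = r and n ≤ b, thus n ≤ r. Since c < n, c < r. Since y > 0, by multiplying by a positive, c * y < r * y. Then c * y + f < r * y + f.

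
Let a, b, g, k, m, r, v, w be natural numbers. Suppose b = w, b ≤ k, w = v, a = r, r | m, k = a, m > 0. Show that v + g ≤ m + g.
Since k = a and a = r, k = r. b ≤ k, so b ≤ r. Because b = w, w ≤ r. Since w = v, v ≤ r. r | m and m > 0, thus r ≤ m. From v ≤ r, v ≤ m. Then v + g ≤ m + g.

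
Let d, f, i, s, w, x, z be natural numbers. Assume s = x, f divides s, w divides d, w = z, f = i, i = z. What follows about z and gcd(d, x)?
z divides gcd(d, x)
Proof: w = z and w divides d, so z divides d. From f = i and i = z, f = z. Because f divides s, z divides s. Because s = x, z divides x. z divides d, so z divides gcd(d, x).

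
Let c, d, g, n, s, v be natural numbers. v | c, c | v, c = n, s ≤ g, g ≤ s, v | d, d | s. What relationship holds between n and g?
n | g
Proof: Because v | c and c | v, v = c. Since c = n, v = n. s ≤ g and g ≤ s, thus s = g. v | d and d | s, thus v | s. From s = g, v | g. Since v = n, n | g.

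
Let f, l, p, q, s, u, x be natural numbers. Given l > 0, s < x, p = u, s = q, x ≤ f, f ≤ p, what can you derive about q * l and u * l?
q * l < u * l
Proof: p = u and f ≤ p, so f ≤ u. x ≤ f, so x ≤ u. Since s < x, s < u. From s = q, q < u. l > 0, so q * l < u * l.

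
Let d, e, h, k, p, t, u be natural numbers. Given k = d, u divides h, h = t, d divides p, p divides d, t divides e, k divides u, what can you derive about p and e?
p divides e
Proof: d divides p and p divides d, so d = p. Since k = d and k divides u, d divides u. Since h = t and u divides h, u divides t. d divides u, so d divides t. t divides e, so d divides e. d = p, so p divides e.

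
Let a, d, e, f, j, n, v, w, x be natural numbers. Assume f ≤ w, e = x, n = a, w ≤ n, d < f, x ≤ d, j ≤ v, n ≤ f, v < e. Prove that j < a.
e = x and v < e, thus v < x. Since x ≤ d, v < d. f ≤ w and w ≤ n, hence f ≤ n. n ≤ f, so f = n. n = a, so f = a. Because d < f, d < a. Since v < d, v < a. Since j ≤ v, j < a.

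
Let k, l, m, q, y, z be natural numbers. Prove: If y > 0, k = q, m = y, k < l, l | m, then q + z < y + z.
k = q and k < l, thus q < l. Since m = y and l | m, l | y. From y > 0, l ≤ y. From q < l, q < y. Then q + z < y + z.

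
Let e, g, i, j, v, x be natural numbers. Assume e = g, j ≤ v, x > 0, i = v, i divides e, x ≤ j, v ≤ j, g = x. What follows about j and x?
j = x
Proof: Since v ≤ j and j ≤ v, v = j. Since i = v, i = j. e = g and g = x, hence e = x. Since i divides e, i divides x. Since i = j, j divides x. Since x > 0, j ≤ x. Since x ≤ j, j = x.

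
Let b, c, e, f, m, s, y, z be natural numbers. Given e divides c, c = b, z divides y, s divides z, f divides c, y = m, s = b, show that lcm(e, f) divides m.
e divides c and f divides c, therefore lcm(e, f) divides c. From c = b, lcm(e, f) divides b. From s divides z and z divides y, s divides y. Since y = m, s divides m. s = b, so b divides m. lcm(e, f) divides b, so lcm(e, f) divides m.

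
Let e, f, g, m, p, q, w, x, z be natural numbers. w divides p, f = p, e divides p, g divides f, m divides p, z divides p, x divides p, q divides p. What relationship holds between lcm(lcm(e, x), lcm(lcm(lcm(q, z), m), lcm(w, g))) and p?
lcm(lcm(e, x), lcm(lcm(lcm(q, z), m), lcm(w, g))) divides p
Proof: e divides p and x divides p, so lcm(e, x) divides p. Because q divides p and z divides p, lcm(q, z) divides p. Since m divides p, lcm(lcm(q, z), m) divides p. f = p and g divides f, so g divides p. w divides p, so lcm(w, g) divides p. lcm(lcm(q, z), m) divides p, so lcm(lcm(lcm(q, z), m), lcm(w, g)) divides p. Since lcm(e, x) divides p, lcm(lcm(e, x), lcm(lcm(lcm(q, z), m), lcm(w, g))) divides p.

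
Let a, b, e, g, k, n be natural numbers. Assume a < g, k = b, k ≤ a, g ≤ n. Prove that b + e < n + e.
k = b and k ≤ a, thus b ≤ a. a < g and g ≤ n, so a < n. b ≤ a, so b < n. Then b + e < n + e.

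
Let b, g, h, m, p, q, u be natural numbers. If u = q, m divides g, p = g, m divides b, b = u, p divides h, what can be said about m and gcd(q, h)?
m divides gcd(q, h)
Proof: From b = u and u = q, b = q. Since m divides b, m divides q. Since p = g and p divides h, g divides h. m divides g, so m divides h. Since m divides q, m divides gcd(q, h).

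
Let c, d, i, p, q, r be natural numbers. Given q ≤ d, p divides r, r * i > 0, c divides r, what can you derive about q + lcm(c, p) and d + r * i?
q + lcm(c, p) ≤ d + r * i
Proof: c divides r and p divides r, hence lcm(c, p) divides r. Then lcm(c, p) divides r * i. From r * i > 0, lcm(c, p) ≤ r * i. Since q ≤ d, q + lcm(c, p) ≤ d + r * i.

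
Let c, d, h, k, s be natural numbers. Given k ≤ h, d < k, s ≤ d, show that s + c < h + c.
Since d < k and k ≤ h, d < h. s ≤ d, so s < h. Then s + c < h + c.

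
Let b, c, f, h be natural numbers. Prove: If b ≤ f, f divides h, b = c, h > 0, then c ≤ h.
Because b = c and b ≤ f, c ≤ f. From f divides h and h > 0, f ≤ h. c ≤ f, so c ≤ h.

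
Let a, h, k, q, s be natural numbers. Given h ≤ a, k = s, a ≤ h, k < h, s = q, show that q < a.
Since h ≤ a and a ≤ h, h = a. Because k = s and s = q, k = q. k < h, so q < h. h = a, so q < a.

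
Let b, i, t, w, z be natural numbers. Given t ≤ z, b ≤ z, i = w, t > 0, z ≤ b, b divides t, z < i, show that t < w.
Because b ≤ z and z ≤ b, b = z. Since b divides t, z divides t. Since t > 0, z ≤ t. Since t ≤ z, z = t. Because i = w and z < i, z < w. z = t, so t < w.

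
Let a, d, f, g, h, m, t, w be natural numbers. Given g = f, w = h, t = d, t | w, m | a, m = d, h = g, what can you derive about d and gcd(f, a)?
d | gcd(f, a)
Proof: Because h = g and g = f, h = f. w = h and t | w, thus t | h. h = f, so t | f. Because t = d, d | f. Since m = d and m | a, d | a. Since d | f, d | gcd(f, a).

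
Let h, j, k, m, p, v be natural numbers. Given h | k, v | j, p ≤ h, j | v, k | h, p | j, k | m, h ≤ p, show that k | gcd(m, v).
p ≤ h and h ≤ p, therefore p = h. From h | k and k | h, h = k. p = h, so p = k. Because j | v and v | j, j = v. Since p | j, p | v. p = k, so k | v. k | m, so k | gcd(m, v).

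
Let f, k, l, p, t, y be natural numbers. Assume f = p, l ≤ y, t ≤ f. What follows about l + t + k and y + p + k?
l + t + k ≤ y + p + k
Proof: Since f = p and t ≤ f, t ≤ p. From l ≤ y, l + t ≤ y + p. Then l + t + k ≤ y + p + k.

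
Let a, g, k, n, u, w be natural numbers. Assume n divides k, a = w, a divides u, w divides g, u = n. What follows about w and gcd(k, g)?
w divides gcd(k, g)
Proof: a = w and a divides u, so w divides u. Since u = n, w divides n. n divides k, so w divides k. Since w divides g, w divides gcd(k, g).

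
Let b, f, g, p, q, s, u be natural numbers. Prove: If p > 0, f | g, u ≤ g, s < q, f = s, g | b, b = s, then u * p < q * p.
f = s and f | g, so s | g. b = s and g | b, therefore g | s. Since s | g, s = g. s < q, so g < q. u ≤ g, so u < q. p > 0, so u * p < q * p.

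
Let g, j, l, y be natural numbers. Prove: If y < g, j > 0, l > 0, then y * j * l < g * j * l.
y < g and j > 0, thus y * j < g * j. Since l > 0, y * j * l < g * j * l.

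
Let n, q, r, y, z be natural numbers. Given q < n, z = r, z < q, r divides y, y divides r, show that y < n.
r divides y and y divides r, therefore r = y. z = r, so z = y. z < q and q < n, so z < n. Since z = y, y < n.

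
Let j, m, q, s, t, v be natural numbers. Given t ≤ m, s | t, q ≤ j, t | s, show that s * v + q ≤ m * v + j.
t | s and s | t, thus t = s. t ≤ m, so s ≤ m. Then s * v ≤ m * v. q ≤ j, so s * v + q ≤ m * v + j.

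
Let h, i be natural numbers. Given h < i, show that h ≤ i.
h < i. By strict implies non-strict, h ≤ i.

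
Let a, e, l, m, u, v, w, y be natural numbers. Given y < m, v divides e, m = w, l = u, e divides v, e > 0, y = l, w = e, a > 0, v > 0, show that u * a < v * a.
Since m = w and w = e, m = e. Since e divides v and v > 0, e ≤ v. Because v divides e and e > 0, v ≤ e. Since e ≤ v, e = v. m = e, so m = v. y = l and y < m, hence l < m. l = u, so u < m. Since m = v, u < v. Using a > 0, by multiplying by a positive, u * a < v * a.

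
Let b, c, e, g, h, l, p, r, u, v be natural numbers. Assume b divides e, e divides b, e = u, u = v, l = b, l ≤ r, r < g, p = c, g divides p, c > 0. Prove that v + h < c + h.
Since b divides e and e divides b, b = e. Because e = u, b = u. u = v, so b = v. l ≤ r and r < g, hence l < g. l = b, so b < g. p = c and g divides p, so g divides c. c > 0, so g ≤ c. b < g, so b < c. b = v, so v < c. Then v + h < c + h.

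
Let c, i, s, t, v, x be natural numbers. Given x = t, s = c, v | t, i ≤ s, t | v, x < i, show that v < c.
Because t | v and v | t, t = v. Since x = t, x = v. From x < i, v < i. i ≤ s, so v < s. Because s = c, v < c.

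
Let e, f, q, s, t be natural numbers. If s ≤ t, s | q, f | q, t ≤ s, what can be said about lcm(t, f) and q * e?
lcm(t, f) | q * e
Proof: Since s ≤ t and t ≤ s, s = t. s | q, so t | q. f | q, so lcm(t, f) | q. Then lcm(t, f) | q * e.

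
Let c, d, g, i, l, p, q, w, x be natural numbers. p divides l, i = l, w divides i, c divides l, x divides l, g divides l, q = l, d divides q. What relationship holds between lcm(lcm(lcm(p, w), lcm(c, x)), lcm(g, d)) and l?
lcm(lcm(lcm(p, w), lcm(c, x)), lcm(g, d)) divides l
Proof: i = l and w divides i, hence w divides l. Since p divides l, lcm(p, w) divides l. Since c divides l and x divides l, lcm(c, x) divides l. lcm(p, w) divides l, so lcm(lcm(p, w), lcm(c, x)) divides l. Since q = l and d divides q, d divides l. Since g divides l, lcm(g, d) divides l. lcm(lcm(p, w), lcm(c, x)) divides l, so lcm(lcm(lcm(p, w), lcm(c, x)), lcm(g, d)) divides l.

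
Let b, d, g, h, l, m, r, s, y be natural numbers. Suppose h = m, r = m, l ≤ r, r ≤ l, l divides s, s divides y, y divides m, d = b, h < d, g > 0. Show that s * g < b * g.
Because l ≤ r and r ≤ l, l = r. l divides s, so r divides s. r = m, so m divides s. From s divides y and y divides m, s divides m. Since m divides s, m = s. Since h = m, h = s. d = b and h < d, therefore h < b. From h = s, s < b. Since g > 0, by multiplying by a positive, s * g < b * g.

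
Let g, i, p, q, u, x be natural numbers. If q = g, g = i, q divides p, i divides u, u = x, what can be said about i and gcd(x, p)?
i divides gcd(x, p)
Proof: Since u = x and i divides u, i divides x. q = g and g = i, hence q = i. Since q divides p, i divides p. i divides x, so i divides gcd(x, p).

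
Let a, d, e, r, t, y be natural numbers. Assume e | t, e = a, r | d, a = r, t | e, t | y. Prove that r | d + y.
e = a and a = r, thus e = r. t | e and e | t, hence t = e. t | y, so e | y. e = r, so r | y. r | d, so r | d + y.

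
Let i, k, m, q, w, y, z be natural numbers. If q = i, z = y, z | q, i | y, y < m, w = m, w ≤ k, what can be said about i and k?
i < k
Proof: z = y and z | q, therefore y | q. Since q = i, y | i. Because i | y, y = i. w = m and w ≤ k, so m ≤ k. Since y < m, y < k. Since y = i, i < k.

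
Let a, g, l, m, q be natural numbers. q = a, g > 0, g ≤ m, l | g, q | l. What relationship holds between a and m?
a ≤ m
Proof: q | l and l | g, so q | g. q = a, so a | g. Since g > 0, a ≤ g. Since g ≤ m, a ≤ m.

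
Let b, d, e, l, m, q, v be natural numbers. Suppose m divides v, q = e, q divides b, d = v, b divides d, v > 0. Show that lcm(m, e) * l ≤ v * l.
d = v and b divides d, so b divides v. q divides b, so q divides v. q = e, so e divides v. Since m divides v, lcm(m, e) divides v. Since v > 0, lcm(m, e) ≤ v. By multiplying by a non-negative, lcm(m, e) * l ≤ v * l.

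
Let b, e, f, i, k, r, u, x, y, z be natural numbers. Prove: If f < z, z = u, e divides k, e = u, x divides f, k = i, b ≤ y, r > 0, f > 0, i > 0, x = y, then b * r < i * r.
Because x divides f and f > 0, x ≤ f. x = y, so y ≤ f. z = u and f < z, hence f < u. Since y ≤ f, y < u. b ≤ y, so b < u. k = i and e divides k, thus e divides i. From e = u, u divides i. i > 0, so u ≤ i. Since b < u, b < i. Because r > 0, by multiplying by a positive, b * r < i * r.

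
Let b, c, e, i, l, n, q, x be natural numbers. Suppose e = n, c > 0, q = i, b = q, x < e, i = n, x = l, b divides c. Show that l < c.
Since x = l and x < e, l < e. Since e = n, l < n. b = q and q = i, therefore b = i. Since i = n, b = n. Since b divides c, n divides c. c > 0, so n ≤ c. Since l < n, l < c.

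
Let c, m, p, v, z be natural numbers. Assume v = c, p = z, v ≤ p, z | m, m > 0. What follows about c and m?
c ≤ m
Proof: Because p = z and v ≤ p, v ≤ z. z | m and m > 0, thus z ≤ m. Since v ≤ z, v ≤ m. From v = c, c ≤ m.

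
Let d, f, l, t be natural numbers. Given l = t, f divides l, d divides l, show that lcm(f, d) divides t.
f divides l and d divides l, so lcm(f, d) divides l. Since l = t, lcm(f, d) divides t.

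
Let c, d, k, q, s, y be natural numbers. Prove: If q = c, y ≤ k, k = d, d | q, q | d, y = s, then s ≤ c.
From d | q and q | d, d = q. Since k = d, k = q. Since q = c, k = c. y = s and y ≤ k, thus s ≤ k. Since k = c, s ≤ c.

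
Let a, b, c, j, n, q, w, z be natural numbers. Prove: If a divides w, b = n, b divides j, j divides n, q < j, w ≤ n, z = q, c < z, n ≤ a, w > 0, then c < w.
b = n and b divides j, hence n divides j. j divides n, so j = n. Since a divides w and w > 0, a ≤ w. Since n ≤ a, n ≤ w. Since w ≤ n, n = w. Because j = n, j = w. From z = q and c < z, c < q. Because q < j, c < j. j = w, so c < w.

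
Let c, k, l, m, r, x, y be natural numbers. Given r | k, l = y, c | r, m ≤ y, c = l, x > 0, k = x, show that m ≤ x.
From c = l and l = y, c = y. From c | r and r | k, c | k. From c = y, y | k. k = x, so y | x. Since x > 0, y ≤ x. m ≤ y, so m ≤ x.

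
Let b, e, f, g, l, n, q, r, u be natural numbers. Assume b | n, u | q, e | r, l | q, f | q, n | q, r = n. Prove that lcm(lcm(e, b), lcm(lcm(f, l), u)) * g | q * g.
r = n and e | r, thus e | n. b | n, so lcm(e, b) | n. Because n | q, lcm(e, b) | q. Since f | q and l | q, lcm(f, l) | q. Since u | q, lcm(lcm(f, l), u) | q. lcm(e, b) | q, so lcm(lcm(e, b), lcm(lcm(f, l), u)) | q. Then lcm(lcm(e, b), lcm(lcm(f, l), u)) * g | q * g.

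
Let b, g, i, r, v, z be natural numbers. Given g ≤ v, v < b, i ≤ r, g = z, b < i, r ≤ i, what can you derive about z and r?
z < r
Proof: g ≤ v and v < b, therefore g < b. i ≤ r and r ≤ i, therefore i = r. Since b < i, b < r. Since g < b, g < r. Since g = z, z < r.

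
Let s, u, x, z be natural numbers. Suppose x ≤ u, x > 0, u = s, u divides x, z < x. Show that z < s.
u divides x and x > 0, hence u ≤ x. x ≤ u, so x = u. Since z < x, z < u. u = s, so z < s.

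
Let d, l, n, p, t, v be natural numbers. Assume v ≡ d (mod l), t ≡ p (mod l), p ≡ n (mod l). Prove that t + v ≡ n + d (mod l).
t ≡ p (mod l) and p ≡ n (mod l), so t ≡ n (mod l). Since v ≡ d (mod l), by adding congruences, t + v ≡ n + d (mod l).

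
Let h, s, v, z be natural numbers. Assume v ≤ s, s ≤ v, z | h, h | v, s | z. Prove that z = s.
v ≤ s and s ≤ v, therefore v = s. z | h and h | v, thus z | v. Since v = s, z | s. Since s | z, z = s.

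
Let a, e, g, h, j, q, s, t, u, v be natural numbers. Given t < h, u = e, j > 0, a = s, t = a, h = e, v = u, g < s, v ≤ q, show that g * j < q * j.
From h = e and t < h, t < e. Since t = a, a < e. Because a = s, s < e. Since g < s, g < e. v = u and u = e, thus v = e. v ≤ q, so e ≤ q. g < e, so g < q. j > 0, so g * j < q * j.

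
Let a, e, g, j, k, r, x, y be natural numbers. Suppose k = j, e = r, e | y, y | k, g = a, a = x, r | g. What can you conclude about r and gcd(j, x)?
r | gcd(j, x)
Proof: e = r and e | y, thus r | y. Since y | k, r | k. Because k = j, r | j. g = a and a = x, therefore g = x. r | g, so r | x. Since r | j, r | gcd(j, x).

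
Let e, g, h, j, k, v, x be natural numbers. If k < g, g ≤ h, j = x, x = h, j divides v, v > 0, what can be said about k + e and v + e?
k + e < v + e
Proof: From k < g and g ≤ h, k < h. j = x and x = h, so j = h. From j divides v and v > 0, j ≤ v. Since j = h, h ≤ v. Since k < h, k < v. Then k + e < v + e.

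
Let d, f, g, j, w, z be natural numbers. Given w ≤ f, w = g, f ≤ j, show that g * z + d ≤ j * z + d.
w ≤ f and f ≤ j, thus w ≤ j. w = g, so g ≤ j. By multiplying by a non-negative, g * z ≤ j * z. Then g * z + d ≤ j * z + d.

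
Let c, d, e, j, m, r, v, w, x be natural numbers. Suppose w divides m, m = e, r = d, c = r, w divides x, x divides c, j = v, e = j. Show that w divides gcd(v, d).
m = e and e = j, hence m = j. j = v, so m = v. Since w divides m, w divides v. c = r and r = d, therefore c = d. w divides x and x divides c, thus w divides c. Since c = d, w divides d. Since w divides v, w divides gcd(v, d).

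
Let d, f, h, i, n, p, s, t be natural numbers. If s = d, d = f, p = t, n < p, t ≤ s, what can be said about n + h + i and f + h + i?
n + h + i < f + h + i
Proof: From s = d and d = f, s = f. p = t and n < p, so n < t. Since t ≤ s, n < s. Since s = f, n < f. Then n + h < f + h. Then n + h + i < f + h + i.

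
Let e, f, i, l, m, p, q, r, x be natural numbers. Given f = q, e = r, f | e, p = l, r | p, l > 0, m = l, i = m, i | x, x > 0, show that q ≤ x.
From e = r and f | e, f | r. Since f = q, q | r. p = l and r | p, therefore r | l. q | r, so q | l. Since l > 0, q ≤ l. From i = m and i | x, m | x. Because m = l, l | x. Since x > 0, l ≤ x. q ≤ l, so q ≤ x.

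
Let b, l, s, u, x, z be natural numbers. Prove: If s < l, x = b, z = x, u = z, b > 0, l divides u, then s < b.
u = z and z = x, hence u = x. Since l divides u, l divides x. x = b, so l divides b. b > 0, so l ≤ b. s < l, so s < b.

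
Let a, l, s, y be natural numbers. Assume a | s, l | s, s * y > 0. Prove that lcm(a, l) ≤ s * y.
a | s and l | s, hence lcm(a, l) | s. Then lcm(a, l) | s * y. Since s * y > 0, lcm(a, l) ≤ s * y.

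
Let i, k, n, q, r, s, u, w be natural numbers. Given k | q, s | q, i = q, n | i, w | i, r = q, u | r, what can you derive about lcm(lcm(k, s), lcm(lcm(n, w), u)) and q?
lcm(lcm(k, s), lcm(lcm(n, w), u)) | q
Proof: k | q and s | q, therefore lcm(k, s) | q. Because n | i and w | i, lcm(n, w) | i. From i = q, lcm(n, w) | q. r = q and u | r, so u | q. lcm(n, w) | q, so lcm(lcm(n, w), u) | q. Since lcm(k, s) | q, lcm(lcm(k, s), lcm(lcm(n, w), u)) | q.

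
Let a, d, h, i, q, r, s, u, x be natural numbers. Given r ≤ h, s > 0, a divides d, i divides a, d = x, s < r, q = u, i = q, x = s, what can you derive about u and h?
u < h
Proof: Since i = q and q = u, i = u. d = x and a divides d, so a divides x. Since i divides a, i divides x. Since x = s, i divides s. s > 0, so i ≤ s. Since i = u, u ≤ s. s < r and r ≤ h, thus s < h. Since u ≤ s, u < h.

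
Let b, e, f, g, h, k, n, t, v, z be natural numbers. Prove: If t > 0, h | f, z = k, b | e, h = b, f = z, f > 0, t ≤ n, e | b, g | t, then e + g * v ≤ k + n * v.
Because f = z and z = k, f = k. From b | e and e | b, b = e. Since h = b, h = e. h | f and f > 0, so h ≤ f. h = e, so e ≤ f. From f = k, e ≤ k. g | t and t > 0, therefore g ≤ t. t ≤ n, so g ≤ n. Then g * v ≤ n * v. Since e ≤ k, e + g * v ≤ k + n * v.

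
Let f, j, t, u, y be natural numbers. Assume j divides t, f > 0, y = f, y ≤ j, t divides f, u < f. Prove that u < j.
y = f and y ≤ j, so f ≤ j. j divides t and t divides f, thus j divides f. Since f > 0, j ≤ f. f ≤ j, so f = j. u < f, so u < j.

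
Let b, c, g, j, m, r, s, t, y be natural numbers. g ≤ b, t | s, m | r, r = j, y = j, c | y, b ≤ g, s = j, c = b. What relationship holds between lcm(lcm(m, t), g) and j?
lcm(lcm(m, t), g) | j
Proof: Because r = j and m | r, m | j. s = j and t | s, thus t | j. m | j, so lcm(m, t) | j. b ≤ g and g ≤ b, therefore b = g. Because c = b, c = g. y = j and c | y, so c | j. c = g, so g | j. From lcm(m, t) | j, lcm(lcm(m, t), g) | j.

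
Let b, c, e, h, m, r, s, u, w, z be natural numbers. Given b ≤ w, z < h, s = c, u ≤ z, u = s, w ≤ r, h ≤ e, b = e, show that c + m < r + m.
Because u = s and s = c, u = c. u ≤ z and z < h, thus u < h. From b = e and b ≤ w, e ≤ w. From h ≤ e, h ≤ w. u < h, so u < w. Because w ≤ r, u < r. u = c, so c < r. Then c + m < r + m.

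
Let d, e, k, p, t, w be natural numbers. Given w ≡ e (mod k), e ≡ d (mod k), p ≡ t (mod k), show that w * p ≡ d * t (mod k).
w ≡ e (mod k) and e ≡ d (mod k), so w ≡ d (mod k). p ≡ t (mod k), so w * p ≡ d * t (mod k).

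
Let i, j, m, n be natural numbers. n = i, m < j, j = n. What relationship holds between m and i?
m < i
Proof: Since j = n and n = i, j = i. Because m < j, m < i.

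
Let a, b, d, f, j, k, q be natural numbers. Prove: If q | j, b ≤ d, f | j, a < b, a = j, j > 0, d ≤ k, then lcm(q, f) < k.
q | j and f | j, therefore lcm(q, f) | j. j > 0, so lcm(q, f) ≤ j. a = j and a < b, hence j < b. Because b ≤ d, j < d. Since lcm(q, f) ≤ j, lcm(q, f) < d. d ≤ k, so lcm(q, f) < k.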